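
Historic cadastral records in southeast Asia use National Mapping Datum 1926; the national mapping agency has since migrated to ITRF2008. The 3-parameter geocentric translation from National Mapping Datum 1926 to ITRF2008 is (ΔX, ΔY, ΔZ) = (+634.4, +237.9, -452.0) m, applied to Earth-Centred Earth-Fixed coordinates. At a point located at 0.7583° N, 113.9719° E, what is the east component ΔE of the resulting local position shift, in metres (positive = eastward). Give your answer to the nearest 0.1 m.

ΔE = -676.3 m

The local east axis at (φ, λ) is (−sin λ, cos λ, 0), so ΔE = −sin(113.9719°)·634.4 + cos(113.9719°)·237.9 = -676.34 m.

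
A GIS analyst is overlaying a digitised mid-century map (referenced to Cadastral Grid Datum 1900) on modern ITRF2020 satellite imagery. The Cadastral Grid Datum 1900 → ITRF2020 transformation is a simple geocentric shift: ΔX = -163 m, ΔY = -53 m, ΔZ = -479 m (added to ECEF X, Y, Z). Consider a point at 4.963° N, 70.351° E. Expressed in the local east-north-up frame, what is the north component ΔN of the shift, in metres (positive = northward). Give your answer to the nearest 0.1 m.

ΔN = -468.1 m

The local north axis is (−sin φ cos λ, −sin φ sin λ, cos φ), giving ΔN = 4.742 + 4.318 − 477.204 = -468.14 m.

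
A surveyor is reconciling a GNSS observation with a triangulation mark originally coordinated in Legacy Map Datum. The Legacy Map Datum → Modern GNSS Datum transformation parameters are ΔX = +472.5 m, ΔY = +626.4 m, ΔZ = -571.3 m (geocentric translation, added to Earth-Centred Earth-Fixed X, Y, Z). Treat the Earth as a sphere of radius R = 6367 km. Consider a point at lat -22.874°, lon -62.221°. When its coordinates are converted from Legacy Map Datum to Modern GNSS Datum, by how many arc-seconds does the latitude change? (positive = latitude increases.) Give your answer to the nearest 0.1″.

sin φ = -0.388706, cos φ = 0.921362, sin λ = -0.884752, cos λ = 0.466062.
North component: ΔN = −sin φ cos λ·ΔX − sin φ sin λ·ΔY + cos φ·ΔZ = −(-0.388706)(0.466062)(472.5) − (-0.388706)(-0.884752)(626.4) + (0.921362)(-571.3) = -656.20 m.
1° of latitude spans πR/180 = 111125 m, so Δφ = -656.20 / 111125 × 3600 = -21.258″.

Δφ = -21.3″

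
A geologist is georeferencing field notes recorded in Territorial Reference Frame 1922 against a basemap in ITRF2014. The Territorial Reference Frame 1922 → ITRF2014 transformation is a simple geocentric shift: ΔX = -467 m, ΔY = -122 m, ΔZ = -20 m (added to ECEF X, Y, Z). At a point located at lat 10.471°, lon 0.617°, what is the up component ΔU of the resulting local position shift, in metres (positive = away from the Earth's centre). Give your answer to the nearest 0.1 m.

The local up (radial) axis is (cos φ cos λ, cos φ sin λ, sin φ), giving ΔU = -459.196 − 1.292 − 3.635 = -464.12 m.

ΔU = -464.1 m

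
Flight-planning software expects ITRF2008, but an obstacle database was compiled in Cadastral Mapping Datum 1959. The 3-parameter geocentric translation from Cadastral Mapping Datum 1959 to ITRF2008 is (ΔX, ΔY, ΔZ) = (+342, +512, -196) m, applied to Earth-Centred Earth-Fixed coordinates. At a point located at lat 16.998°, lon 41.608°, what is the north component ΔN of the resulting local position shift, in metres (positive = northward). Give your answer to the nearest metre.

ΔN = -362 m

At φ = 16.998°, λ = 41.608°: sin φ = 0.292338, cos φ = 0.956315, sin λ = 0.664031, cos λ = 0.747705.
ΔN = −sin φ cos λ·ΔX − sin φ sin λ·ΔY + cos φ·ΔZ = −(0.292338)(0.747705)(342) − (0.292338)(0.664031)(512) + (0.956315)(-196) = -361.58 m.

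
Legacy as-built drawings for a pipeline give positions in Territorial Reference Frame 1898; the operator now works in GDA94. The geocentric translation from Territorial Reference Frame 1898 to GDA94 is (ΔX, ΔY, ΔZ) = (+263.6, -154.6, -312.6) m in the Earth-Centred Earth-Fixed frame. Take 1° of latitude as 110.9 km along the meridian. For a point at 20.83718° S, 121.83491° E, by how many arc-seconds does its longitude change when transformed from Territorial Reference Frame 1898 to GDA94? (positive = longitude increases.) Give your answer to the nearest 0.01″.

sin φ = -0.355714, cos φ = 0.934595, sin λ = 0.849571, cos λ = -0.527474.
East component: ΔE = −sin λ·ΔX + cos λ·ΔY = −(0.849571)(263.6) + (-0.527474)(-154.6) = -142.40 m.
1° of latitude spans 110900 m; at latitude φ, 1° of longitude spans that × cos φ = 103646.6 m, so Δλ = -142.40 / 103646.6 × 3600 = -4.946″.

Δλ = -4.95″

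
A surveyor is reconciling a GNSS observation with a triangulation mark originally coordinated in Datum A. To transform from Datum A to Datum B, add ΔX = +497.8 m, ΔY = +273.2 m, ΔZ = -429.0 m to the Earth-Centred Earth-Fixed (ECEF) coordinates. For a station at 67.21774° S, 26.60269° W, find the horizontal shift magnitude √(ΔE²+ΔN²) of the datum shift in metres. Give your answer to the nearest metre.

At φ = -67.21774°, λ = -26.60269°: sin φ = -0.921983, cos φ = 0.387230, sin λ = -0.447801, cos λ = 0.894133.
ΔE = −sin λ·ΔX + cos λ·ΔY = −(-0.447801)·(497.8) + (0.894133)·(273.2) = 467.19 m.
ΔN = −sin φ cos λ·ΔX − sin φ sin λ·ΔY + cos φ·ΔZ = −(-0.921983)(0.894133)(497.8) − (-0.921983)(-0.447801)(273.2) + (0.387230)(-429.0) = 131.46 m.
Horizontal magnitude = √(ΔE² + ΔN²) = √(467.19² + 131.46²) = 485.33 m.

485 m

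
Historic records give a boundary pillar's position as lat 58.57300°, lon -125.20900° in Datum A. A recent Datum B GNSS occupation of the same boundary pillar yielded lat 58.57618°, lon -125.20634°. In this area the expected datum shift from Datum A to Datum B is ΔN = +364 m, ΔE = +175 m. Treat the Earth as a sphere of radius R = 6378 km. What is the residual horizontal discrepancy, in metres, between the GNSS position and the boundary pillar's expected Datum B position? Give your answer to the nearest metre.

23 m

Observed coordinate differences: Δφ = +0.00318°, Δλ = +0.00266°.
Converting to metres (1° lat = 111317 m, cos φ = 0.521412): observed ΔN = 354.0 m, observed ΔE = 154.4 m.
Subtracting the expected shift leaves a residual of 354.0 − (364) = -10.0 m north and 154.4 − (175) = -20.6 m east.
Residual distance = √((-10.0)² + (-20.6)²) = 22.9 m.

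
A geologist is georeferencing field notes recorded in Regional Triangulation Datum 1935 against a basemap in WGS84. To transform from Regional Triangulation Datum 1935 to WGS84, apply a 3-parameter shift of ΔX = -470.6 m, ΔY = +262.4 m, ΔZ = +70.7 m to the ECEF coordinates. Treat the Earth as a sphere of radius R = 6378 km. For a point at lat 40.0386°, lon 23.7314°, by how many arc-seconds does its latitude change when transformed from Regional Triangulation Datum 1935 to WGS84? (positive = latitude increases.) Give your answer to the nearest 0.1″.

sin φ = 0.643304, cos φ = 0.765611, sin λ = 0.402450, cos λ = 0.915442.
North component: ΔN = −sin φ cos λ·ΔX − sin φ sin λ·ΔY + cos φ·ΔZ = −(0.643304)(0.915442)(-470.6) − (0.643304)(0.402450)(262.4) + (0.765611)(70.7) = 263.33 m.
1° of latitude spans πR/180 = 111317 m, so Δφ = 263.33 / 111317 × 3600 = 8.516″.

Δφ = 8.5″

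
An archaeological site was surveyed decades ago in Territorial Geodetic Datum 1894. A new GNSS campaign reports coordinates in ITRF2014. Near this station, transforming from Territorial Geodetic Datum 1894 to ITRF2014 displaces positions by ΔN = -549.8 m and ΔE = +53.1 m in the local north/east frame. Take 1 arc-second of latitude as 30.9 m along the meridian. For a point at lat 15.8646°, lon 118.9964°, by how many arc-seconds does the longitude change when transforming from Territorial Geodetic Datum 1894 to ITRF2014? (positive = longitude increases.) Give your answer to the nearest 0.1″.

Δλ = 1.8″

At latitude 15.8646°, cos φ = 0.961910.
1″ of longitude at this latitude = 30.90 × cos φ = 29.7230 m, so Δλ = 53.1 / 29.7230 = 1.786″.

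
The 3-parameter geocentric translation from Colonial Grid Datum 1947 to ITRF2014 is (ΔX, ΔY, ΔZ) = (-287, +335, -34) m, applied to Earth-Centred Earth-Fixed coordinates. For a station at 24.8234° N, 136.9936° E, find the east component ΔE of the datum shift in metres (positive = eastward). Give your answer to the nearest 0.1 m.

ΔE = -49.2 m

At φ = 24.8234°, λ = 136.9936°: sin φ = 0.419823, cos φ = 0.907606, sin λ = 0.682080, cos λ = -0.731278.
ΔE = −sin λ·ΔX + cos λ·ΔY = −(0.682080)·(-287) + (-0.731278)·(335) = -49.22 m.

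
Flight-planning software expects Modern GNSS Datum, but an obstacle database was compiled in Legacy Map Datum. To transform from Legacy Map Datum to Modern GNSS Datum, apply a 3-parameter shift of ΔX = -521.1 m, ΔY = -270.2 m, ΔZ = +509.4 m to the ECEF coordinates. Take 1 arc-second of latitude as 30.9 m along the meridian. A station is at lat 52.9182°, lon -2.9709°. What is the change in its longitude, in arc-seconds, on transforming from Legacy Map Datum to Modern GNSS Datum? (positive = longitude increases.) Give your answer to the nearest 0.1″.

Δλ = -15.9″

sin φ = 0.797775, cos φ = 0.602955, sin λ = -0.051829, cos λ = 0.998656.
East component: ΔE = −sin λ·ΔX + cos λ·ΔY = −(-0.051829)(-521.1) + (0.998656)(-270.2) = -296.84 m.
1° of latitude spans 3600 × 30.90 = 111240 m; at latitude φ, 1° of longitude spans that × cos φ = 67072.7 m, so Δλ = -296.84 / 67072.7 × 3600 = -15.933″.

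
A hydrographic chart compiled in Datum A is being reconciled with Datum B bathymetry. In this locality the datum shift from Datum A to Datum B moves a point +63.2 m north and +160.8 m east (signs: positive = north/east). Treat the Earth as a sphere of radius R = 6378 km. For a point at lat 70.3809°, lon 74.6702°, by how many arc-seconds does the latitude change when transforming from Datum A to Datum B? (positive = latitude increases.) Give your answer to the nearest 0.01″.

On a sphere of radius R, 1 rad of latitude = R, so Δφ = ΔN / R = 63.2 / 6378000 = 9.9091e-06 rad = 2.044″.

Δφ = 2.04″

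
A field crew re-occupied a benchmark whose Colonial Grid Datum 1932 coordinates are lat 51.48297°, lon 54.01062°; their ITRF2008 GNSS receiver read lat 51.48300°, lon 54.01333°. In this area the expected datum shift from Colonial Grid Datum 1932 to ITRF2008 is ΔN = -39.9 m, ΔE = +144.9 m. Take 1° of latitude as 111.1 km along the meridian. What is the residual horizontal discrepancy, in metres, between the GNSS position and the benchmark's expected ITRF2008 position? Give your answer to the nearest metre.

Observed coordinate differences: Δφ = +0.00003°, Δλ = +0.00271°.
Converting to metres (1° lat = 111100 m, cos φ = 0.622747): observed ΔN = 3.3 m, observed ΔE = 187.5 m.
Subtracting the expected shift leaves a residual of 3.3 − (-39.9) = 43.2 m north and 187.5 − (144.9) = 42.6 m east.
Residual distance = √(43.2² + 42.6²) = 60.7 m.

61 m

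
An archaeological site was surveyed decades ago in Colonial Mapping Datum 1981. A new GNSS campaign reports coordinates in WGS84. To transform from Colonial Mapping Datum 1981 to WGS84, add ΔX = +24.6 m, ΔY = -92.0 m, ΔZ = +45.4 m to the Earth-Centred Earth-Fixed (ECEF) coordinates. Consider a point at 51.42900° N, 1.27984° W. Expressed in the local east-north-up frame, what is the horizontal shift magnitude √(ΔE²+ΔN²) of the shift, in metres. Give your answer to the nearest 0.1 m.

91.7 m

At φ = 51.42900°, λ = -1.27984°: sin φ = 0.781836, cos φ = 0.623484, sin λ = -0.022336, cos λ = 0.999751.
ΔE = −sin λ·ΔX + cos λ·ΔY = −(-0.022336)·(24.6) + (0.999751)·(-92.0) = -91.43 m.
ΔN = −sin φ cos λ·ΔX − sin φ sin λ·ΔY + cos φ·ΔZ = −(0.781836)(0.999751)(24.6) − (0.781836)(-0.022336)(-92.0) + (0.623484)(45.4) = 7.47 m.
Horizontal magnitude = √(ΔE² + ΔN²) = √((-91.43)² + 7.47²) = 91.73 m.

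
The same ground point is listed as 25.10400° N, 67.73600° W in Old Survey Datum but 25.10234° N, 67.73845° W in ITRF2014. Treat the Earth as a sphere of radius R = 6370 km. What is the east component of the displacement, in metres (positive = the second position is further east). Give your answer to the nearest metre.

ΔE = -247 m

Δφ = 25.10234° − 25.10400° = -0.00166°; Δλ = -67.73845° − -67.73600° = -0.00245°.
1° along a meridian = πR/180 = 111177 m.
ΔN = Δφ × 111177 = -184.6 m; ΔE = Δλ × 111177 × cos(25.10400°) = -0.00245 × 111177 × 0.905539 = -246.7 m.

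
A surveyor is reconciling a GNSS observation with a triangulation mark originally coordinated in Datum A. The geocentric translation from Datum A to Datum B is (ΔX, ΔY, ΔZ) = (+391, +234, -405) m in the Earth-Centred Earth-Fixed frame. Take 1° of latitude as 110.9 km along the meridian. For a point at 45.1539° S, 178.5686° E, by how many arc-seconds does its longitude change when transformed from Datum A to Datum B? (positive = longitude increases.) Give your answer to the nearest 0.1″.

sin φ = -0.709004, cos φ = 0.705205, sin λ = 0.024980, cos λ = -0.999688.
East component: ΔE = −sin λ·ΔX + cos λ·ΔY = −(0.024980)(391) + (-0.999688)(234) = -243.69 m.
1° of latitude spans 110900 m; at latitude φ, 1° of longitude spans that × cos φ = 78207.2 m, so Δλ = -243.69 / 78207.2 × 3600 = -11.218″.

Δλ = -11.2″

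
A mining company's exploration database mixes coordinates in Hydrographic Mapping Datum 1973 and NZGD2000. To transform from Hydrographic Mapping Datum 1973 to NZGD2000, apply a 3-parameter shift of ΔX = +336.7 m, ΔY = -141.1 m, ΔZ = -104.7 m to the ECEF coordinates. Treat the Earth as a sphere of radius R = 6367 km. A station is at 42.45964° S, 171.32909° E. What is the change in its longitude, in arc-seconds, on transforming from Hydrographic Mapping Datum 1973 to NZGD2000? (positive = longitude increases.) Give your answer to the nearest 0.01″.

Δλ = 3.90″

sin φ = -0.675071, cos φ = 0.737753, sin λ = 0.150759, cos λ = -0.988571.
East component: ΔE = −sin λ·ΔX + cos λ·ΔY = −(0.150759)(336.7) + (-0.988571)(-141.1) = 88.73 m.
1° of latitude spans πR/180 = 111125 m; at latitude φ, 1° of longitude spans that × cos φ = 81982.9 m, so Δλ = 88.73 / 81982.9 × 3600 = 3.896″.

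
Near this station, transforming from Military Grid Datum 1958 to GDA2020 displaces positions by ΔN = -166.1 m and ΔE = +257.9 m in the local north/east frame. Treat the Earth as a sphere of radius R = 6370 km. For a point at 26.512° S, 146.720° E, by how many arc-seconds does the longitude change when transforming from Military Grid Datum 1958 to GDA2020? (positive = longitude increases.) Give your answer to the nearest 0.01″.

Δλ = 9.33″

At latitude -26.512°, cos φ = 0.894841.
One radian of longitude at latitude φ spans R cos φ, so Δλ = ΔE / (R cos φ) = 257.9 / (6370000 × 0.894841) = 4.5245e-05 rad = 9.332″.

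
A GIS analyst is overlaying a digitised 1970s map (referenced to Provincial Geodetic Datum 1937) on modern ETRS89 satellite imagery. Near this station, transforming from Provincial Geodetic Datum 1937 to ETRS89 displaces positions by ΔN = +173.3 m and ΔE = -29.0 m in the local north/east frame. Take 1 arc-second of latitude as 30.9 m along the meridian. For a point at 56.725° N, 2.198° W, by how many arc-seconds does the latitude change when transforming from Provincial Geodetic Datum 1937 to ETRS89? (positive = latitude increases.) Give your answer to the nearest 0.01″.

Δφ = 5.61″

1″ of latitude = 30.90 m, so Δφ = 173.3 / 30.90 = 5.608″.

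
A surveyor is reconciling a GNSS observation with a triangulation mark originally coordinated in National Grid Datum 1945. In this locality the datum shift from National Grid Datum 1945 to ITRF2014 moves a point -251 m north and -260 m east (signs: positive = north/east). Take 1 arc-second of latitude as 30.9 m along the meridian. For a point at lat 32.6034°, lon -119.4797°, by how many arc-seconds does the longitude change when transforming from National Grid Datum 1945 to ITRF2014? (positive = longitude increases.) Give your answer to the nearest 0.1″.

Δλ = -10.0″

At latitude 32.6034°, cos φ = 0.842420.
1″ of longitude at this latitude = 30.90 × cos φ = 26.0308 m, so Δλ = -260.0 / 26.0308 = -9.988″.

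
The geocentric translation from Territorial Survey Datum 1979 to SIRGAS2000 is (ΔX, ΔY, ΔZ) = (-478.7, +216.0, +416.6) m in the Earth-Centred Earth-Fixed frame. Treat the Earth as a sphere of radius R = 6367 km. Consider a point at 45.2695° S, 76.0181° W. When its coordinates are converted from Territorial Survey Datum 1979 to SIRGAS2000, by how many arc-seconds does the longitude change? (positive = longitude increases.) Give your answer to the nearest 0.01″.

sin φ = -0.710425, cos φ = 0.703773, sin λ = -0.970372, cos λ = 0.241615.
East component: ΔE = −sin λ·ΔX + cos λ·ΔY = −(-0.970372)(-478.7) + (0.241615)(216.0) = -412.33 m.
1° of latitude spans πR/180 = 111125 m; at latitude φ, 1° of longitude spans that × cos φ = 78206.9 m, so Δλ = -412.33 / 78206.9 × 3600 = -18.980″.

Δλ = -18.98″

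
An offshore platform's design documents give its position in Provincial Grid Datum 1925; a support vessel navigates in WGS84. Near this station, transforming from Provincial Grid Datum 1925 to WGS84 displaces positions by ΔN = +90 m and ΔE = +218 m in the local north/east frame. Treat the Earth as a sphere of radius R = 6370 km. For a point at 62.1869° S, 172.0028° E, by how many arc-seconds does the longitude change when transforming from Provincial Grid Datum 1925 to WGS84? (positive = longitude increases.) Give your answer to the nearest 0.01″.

Δλ = 15.13″

At latitude -62.1869°, cos φ = 0.466589.
One radian of longitude at latitude φ spans R cos φ, so Δλ = ΔE / (R cos φ) = 218.0 / (6370000 × 0.466589) = 7.3347e-05 rad = 15.129″.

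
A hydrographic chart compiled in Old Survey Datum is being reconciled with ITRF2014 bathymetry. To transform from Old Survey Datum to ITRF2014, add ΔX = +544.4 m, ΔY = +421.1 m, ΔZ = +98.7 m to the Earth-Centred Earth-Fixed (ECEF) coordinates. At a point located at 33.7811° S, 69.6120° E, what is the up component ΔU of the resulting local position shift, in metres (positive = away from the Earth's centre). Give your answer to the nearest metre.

ΔU = 431 m

At φ = -33.7811°, λ = 69.6120°: sin φ = -0.556021, cos φ = 0.831168, sin λ = 0.937355, cos λ = 0.348376.
ΔU = cos φ cos λ·ΔX + cos φ sin λ·ΔY + sin φ·ΔZ = (0.831168)(0.348376)(544.4) + (0.831168)(0.937355)(421.1) + (-0.556021)(98.7) = 430.84 m.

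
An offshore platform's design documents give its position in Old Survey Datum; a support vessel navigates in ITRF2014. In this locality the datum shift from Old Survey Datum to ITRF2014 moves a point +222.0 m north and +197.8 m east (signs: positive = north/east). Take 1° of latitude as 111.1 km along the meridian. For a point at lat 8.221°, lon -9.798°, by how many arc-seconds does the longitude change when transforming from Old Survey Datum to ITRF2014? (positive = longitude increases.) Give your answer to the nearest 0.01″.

At latitude 8.221°, cos φ = 0.989724.
1° of longitude at this latitude = 111.1 × cos φ = 109.96 km, so Δλ = 197.8 / 109958.3 = 0.0017989° = 6.476″.

Δλ = 6.48″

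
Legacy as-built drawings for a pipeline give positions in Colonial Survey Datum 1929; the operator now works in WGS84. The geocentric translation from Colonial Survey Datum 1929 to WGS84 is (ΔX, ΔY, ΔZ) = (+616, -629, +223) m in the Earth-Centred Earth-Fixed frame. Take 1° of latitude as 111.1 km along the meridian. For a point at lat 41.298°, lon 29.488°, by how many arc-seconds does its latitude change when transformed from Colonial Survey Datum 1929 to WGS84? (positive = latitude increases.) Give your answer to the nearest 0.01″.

Δφ = 0.58″

sin φ = 0.659975, cos φ = 0.751287, sin λ = 0.492241, cos λ = 0.870459.
North component: ΔN = −sin φ cos λ·ΔX − sin φ sin λ·ΔY + cos φ·ΔZ = −(0.659975)(0.870459)(616) − (0.659975)(0.492241)(-629) + (0.751287)(223) = 18.00 m.
1° of latitude spans 111100 m, so Δφ = 18.00 / 111100 × 3600 = 0.583″.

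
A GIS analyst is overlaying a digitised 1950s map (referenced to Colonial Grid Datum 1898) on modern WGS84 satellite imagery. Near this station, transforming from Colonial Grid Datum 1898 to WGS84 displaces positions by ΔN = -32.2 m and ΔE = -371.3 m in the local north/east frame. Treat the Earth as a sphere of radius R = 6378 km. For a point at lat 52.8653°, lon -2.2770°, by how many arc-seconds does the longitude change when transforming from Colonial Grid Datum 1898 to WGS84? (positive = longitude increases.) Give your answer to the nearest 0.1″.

At latitude 52.8653°, cos φ = 0.603691.
One radian of longitude at latitude φ spans R cos φ, so Δλ = ΔE / (R cos φ) = -371.3 / (6378000 × 0.603691) = -9.6433e-05 rad = -19.891″.

Δλ = -19.9″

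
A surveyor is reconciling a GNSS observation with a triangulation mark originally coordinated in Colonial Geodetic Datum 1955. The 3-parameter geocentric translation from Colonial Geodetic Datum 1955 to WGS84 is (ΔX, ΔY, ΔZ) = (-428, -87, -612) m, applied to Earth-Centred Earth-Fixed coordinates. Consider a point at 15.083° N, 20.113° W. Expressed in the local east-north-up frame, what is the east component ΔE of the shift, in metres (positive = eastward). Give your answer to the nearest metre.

ΔE = -229 m

The local east axis at (φ, λ) is (−sin λ, cos λ, 0), so ΔE = −sin(-20.113°)·(-428) + cos(-20.113°)·(-87) = -228.87 m.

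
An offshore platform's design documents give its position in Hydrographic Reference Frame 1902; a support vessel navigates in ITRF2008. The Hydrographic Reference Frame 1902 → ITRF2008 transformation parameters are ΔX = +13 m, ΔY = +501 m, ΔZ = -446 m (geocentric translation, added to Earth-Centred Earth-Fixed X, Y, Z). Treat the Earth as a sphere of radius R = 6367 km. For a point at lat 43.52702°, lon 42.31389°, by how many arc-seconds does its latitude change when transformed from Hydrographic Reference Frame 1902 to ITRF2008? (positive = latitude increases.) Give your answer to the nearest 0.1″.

Δφ = -18.2″

sin φ = 0.688697, cos φ = 0.725050, sin λ = 0.673192, cos λ = 0.739468.
North component: ΔN = −sin φ cos λ·ΔX − sin φ sin λ·ΔY + cos φ·ΔZ = −(0.688697)(0.739468)(13) − (0.688697)(0.673192)(501) + (0.725050)(-446) = -562.27 m.
1° of latitude spans πR/180 = 111125 m, so Δφ = -562.27 / 111125 × 3600 = -18.215″.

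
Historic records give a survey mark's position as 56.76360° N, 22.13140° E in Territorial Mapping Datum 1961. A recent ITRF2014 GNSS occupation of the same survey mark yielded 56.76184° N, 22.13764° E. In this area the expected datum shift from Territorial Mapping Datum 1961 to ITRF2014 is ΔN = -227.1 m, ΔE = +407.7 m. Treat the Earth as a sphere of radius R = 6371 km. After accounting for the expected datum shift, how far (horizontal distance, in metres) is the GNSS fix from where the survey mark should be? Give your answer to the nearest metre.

42 m

Observed coordinate differences: Δφ = -0.00176°, Δλ = +0.00624°.
Converting to metres (1° lat = 111195 m, cos φ = 0.548095): observed ΔN = -195.7 m, observed ΔE = 380.3 m.
Subtracting the expected shift leaves a residual of -195.7 − (-227.1) = 31.4 m north and 380.3 − (407.7) = -27.4 m east.
Residual distance = √(31.4² + (-27.4)²) = 41.7 m.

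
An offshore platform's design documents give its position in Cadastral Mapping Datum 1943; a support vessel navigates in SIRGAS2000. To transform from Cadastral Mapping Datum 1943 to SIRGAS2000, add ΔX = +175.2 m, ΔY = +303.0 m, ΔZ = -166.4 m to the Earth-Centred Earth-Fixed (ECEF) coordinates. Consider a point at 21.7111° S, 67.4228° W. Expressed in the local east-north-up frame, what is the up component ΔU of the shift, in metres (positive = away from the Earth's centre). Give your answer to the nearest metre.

At φ = -21.7111°, λ = -67.4228°: sin φ = -0.369927, cos φ = 0.929061, sin λ = -0.923363, cos λ = 0.383928.
ΔU = cos φ cos λ·ΔX + cos φ sin λ·ΔY + sin φ·ΔZ = (0.929061)(0.383928)(175.2) + (0.929061)(-0.923363)(303.0) + (-0.369927)(-166.4) = -135.88 m.

ΔU = -136 m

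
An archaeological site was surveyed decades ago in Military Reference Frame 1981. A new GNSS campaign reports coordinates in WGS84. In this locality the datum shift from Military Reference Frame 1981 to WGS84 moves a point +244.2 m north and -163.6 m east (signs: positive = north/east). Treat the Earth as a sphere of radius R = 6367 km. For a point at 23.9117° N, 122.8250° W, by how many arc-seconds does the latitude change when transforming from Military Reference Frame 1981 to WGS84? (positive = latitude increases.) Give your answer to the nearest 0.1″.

Δφ = 7.9″

On a sphere of radius R, 1 rad of latitude = R, so Δφ = ΔN / R = 244.2 / 6367000 = 3.8354e-05 rad = 7.911″.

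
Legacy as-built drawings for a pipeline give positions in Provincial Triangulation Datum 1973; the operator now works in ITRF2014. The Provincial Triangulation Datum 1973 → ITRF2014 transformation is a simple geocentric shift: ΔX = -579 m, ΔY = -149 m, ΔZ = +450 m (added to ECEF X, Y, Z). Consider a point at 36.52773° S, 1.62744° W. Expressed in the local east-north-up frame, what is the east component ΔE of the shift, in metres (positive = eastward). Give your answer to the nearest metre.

ΔE = -165 m

The local east axis at (φ, λ) is (−sin λ, cos λ, 0), so ΔE = −sin(-1.62744°)·(-579) + cos(-1.62744°)·(-149) = -165.38 m.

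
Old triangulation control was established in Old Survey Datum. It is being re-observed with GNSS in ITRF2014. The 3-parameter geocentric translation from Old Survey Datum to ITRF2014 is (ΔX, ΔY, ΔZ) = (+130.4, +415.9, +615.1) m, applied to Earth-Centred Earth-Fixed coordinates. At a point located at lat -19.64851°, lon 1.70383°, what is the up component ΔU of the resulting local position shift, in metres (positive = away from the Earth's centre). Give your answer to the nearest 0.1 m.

ΔU = -72.4 m

At φ = -19.64851°, λ = 1.70383°: sin φ = -0.336249, cos φ = 0.941773, sin λ = 0.029733, cos λ = 0.999558.
ΔU = cos φ cos λ·ΔX + cos φ sin λ·ΔY + sin φ·ΔZ = (0.941773)(0.999558)(130.4) + (0.941773)(0.029733)(415.9) + (-0.336249)(615.1) = -72.43 m.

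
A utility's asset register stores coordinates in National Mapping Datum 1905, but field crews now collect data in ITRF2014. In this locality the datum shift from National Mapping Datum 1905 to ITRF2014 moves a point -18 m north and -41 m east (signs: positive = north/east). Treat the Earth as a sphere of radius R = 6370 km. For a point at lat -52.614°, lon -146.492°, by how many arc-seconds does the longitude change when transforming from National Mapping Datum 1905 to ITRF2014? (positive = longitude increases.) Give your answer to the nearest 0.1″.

Δλ = -2.2″

At latitude -52.614°, cos φ = 0.607182.
One radian of longitude at latitude φ spans R cos φ, so Δλ = ΔE / (R cos φ) = -41.0 / (6370000 × 0.607182) = -1.0600e-05 rad = -2.187″.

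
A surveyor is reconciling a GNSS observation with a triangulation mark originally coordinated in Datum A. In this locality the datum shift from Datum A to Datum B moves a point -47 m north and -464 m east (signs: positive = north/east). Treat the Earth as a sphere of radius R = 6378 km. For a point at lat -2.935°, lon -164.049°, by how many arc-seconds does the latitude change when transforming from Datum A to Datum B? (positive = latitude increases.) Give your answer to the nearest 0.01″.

Δφ = -1.52″

On a sphere of radius R, 1 rad of latitude = R, so Δφ = ΔN / R = -47.0 / 6378000 = -7.3691e-06 rad = -1.520″.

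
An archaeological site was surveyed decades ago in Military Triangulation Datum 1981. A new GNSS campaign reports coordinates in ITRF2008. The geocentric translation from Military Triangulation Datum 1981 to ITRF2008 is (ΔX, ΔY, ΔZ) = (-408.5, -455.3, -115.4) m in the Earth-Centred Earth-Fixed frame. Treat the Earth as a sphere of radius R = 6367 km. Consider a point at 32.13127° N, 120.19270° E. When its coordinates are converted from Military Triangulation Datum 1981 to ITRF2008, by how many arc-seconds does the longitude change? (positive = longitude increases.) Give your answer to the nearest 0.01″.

sin φ = 0.531861, cos φ = 0.846832, sin λ = 0.864339, cos λ = -0.502910.
East component: ΔE = −sin λ·ΔX + cos λ·ΔY = −(0.864339)(-408.5) + (-0.502910)(-455.3) = 582.06 m.
1° of latitude spans πR/180 = 111125 m; at latitude φ, 1° of longitude spans that × cos φ = 94104.3 m, so Δλ = 582.06 / 94104.3 × 3600 = 22.267″.

Δλ = 22.27″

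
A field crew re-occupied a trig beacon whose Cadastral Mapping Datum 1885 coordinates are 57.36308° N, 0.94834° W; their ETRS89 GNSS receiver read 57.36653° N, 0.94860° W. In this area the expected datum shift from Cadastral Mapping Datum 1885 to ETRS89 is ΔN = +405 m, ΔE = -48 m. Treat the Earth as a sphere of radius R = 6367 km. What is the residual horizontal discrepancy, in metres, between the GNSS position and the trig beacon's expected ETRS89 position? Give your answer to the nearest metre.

39 m

Observed coordinate differences: Δφ = +0.00345°, Δλ = -0.00026°.
Converting to metres (1° lat = 111125 m, cos φ = 0.539314): observed ΔN = 383.4 m, observed ΔE = -15.6 m.
Subtracting the expected shift leaves a residual of 383.4 − (405) = -21.6 m north and -15.6 − (-48) = 32.4 m east.
Residual distance = √((-21.6)² + 32.4²) = 39.0 m.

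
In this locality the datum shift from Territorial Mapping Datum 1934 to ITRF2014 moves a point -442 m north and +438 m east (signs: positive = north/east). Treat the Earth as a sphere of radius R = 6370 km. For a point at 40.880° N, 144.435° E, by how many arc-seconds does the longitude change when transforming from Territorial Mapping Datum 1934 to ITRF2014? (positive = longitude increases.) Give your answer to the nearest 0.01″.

At latitude 40.880°, cos φ = 0.756082.
One radian of longitude at latitude φ spans R cos φ, so Δλ = ΔE / (R cos φ) = 438.0 / (6370000 × 0.756082) = 9.0942e-05 rad = 18.758″.

Δλ = 18.76″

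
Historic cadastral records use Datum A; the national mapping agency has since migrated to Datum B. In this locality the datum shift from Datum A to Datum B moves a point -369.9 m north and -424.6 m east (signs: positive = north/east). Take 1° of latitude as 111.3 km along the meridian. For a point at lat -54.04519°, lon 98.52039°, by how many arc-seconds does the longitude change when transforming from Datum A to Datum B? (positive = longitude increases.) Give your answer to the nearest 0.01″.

Δλ = -23.39″

At latitude -54.04519°, cos φ = 0.587147.
1° of longitude at this latitude = 111.3 × cos φ = 65.35 km, so Δλ = -424.6 / 65349.5 = -0.0064974° = -23.391″.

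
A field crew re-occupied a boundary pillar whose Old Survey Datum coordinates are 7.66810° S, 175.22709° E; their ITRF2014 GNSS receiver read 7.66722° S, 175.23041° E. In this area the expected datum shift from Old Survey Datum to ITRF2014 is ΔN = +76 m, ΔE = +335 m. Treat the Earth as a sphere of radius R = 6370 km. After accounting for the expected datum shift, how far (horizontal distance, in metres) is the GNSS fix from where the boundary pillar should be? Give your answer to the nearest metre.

38 m

Observed coordinate differences: Δφ = +0.00088°, Δλ = +0.00332°.
Converting to metres (1° lat = 111177 m, cos φ = 0.991058): observed ΔN = 97.8 m, observed ΔE = 365.8 m.
Subtracting the expected shift leaves a residual of 97.8 − (76) = 21.8 m north and 365.8 − (335) = 30.8 m east.
Residual distance = √(21.8² + 30.8²) = 37.8 m.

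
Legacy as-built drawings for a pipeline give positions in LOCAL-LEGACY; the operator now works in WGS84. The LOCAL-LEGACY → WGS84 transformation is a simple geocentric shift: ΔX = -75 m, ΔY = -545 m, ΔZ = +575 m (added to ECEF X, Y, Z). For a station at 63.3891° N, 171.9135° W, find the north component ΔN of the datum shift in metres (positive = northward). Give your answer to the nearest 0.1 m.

ΔN = 122.6 m

At φ = 63.3891°, λ = -171.9135°: sin φ = 0.894069, cos φ = 0.447929, sin λ = -0.140668, cos λ = -0.990057.
ΔN = −sin φ cos λ·ΔX − sin φ sin λ·ΔY + cos φ·ΔZ = −(0.894069)(-0.990057)(-75) − (0.894069)(-0.140668)(-545) + (0.447929)(575) = 122.63 m.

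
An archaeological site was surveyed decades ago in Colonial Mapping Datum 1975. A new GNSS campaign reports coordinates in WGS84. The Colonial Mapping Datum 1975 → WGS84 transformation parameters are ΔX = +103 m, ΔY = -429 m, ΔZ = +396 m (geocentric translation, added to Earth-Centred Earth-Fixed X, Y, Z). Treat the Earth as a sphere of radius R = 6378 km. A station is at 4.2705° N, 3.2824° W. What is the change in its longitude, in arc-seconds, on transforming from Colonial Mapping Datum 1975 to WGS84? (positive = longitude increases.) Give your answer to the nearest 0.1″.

Δλ = -13.7″

sin φ = 0.074465, cos φ = 0.997224, sin λ = -0.057257, cos λ = 0.998359.
East component: ΔE = −sin λ·ΔX + cos λ·ΔY = −(-0.057257)(103) + (0.998359)(-429) = -422.40 m.
1° of latitude spans πR/180 = 111317 m; at latitude φ, 1° of longitude spans that × cos φ = 111008.0 m, so Δλ = -422.40 / 111008.0 × 3600 = -13.698″.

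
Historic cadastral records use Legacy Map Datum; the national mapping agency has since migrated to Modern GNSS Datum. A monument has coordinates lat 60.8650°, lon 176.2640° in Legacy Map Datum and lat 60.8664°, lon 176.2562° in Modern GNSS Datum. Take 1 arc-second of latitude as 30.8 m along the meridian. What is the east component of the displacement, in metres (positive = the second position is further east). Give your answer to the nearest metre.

Δφ = 60.8664° − 60.8650° = +0.0014°; Δλ = 176.2562° − 176.2640° = -0.0078°.
1° of latitude = 3600 × 30.80 = 110880 m.
ΔN = Δφ × 110880 = 155.2 m; ΔE = Δλ × 110880 × cos(60.8650°) = -0.0078 × 110880 × 0.486869 = -421.1 m.

ΔE = -421 m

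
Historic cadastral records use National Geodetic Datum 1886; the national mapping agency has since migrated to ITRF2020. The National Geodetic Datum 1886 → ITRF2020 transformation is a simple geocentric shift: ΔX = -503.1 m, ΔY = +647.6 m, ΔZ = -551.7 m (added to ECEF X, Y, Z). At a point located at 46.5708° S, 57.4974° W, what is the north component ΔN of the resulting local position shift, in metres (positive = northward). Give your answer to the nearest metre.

The local north axis is (−sin φ cos λ, −sin φ sin λ, cos φ), giving ΔN = -196.324 − 396.638 − 379.270 = -972.23 m.

ΔN = -972 m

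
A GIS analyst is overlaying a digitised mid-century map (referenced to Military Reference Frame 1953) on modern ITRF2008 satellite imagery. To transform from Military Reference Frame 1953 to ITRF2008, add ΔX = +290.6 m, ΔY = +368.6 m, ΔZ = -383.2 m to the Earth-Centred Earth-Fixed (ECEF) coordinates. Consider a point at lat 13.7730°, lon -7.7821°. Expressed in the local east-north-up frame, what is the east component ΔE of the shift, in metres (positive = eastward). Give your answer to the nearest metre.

ΔE = 405 m

At φ = 13.7730°, λ = -7.7821°: sin φ = 0.238076, cos φ = 0.971247, sin λ = -0.135406, cos λ = 0.990790.
ΔE = −sin λ·ΔX + cos λ·ΔY = −(-0.135406)·(290.6) + (0.990790)·(368.6) = 404.55 m.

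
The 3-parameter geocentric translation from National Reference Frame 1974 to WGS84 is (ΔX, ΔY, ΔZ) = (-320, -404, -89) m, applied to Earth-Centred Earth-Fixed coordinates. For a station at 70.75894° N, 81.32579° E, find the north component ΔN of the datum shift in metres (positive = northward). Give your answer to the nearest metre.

At φ = 70.75894°, λ = 81.32579°: sin φ = 0.944140, cos φ = 0.329543, sin λ = 0.988562, cos λ = 0.150816.
ΔN = −sin φ cos λ·ΔX − sin φ sin λ·ΔY + cos φ·ΔZ = −(0.944140)(0.150816)(-320) − (0.944140)(0.988562)(-404) + (0.329543)(-89) = 393.31 m.

ΔN = 393 m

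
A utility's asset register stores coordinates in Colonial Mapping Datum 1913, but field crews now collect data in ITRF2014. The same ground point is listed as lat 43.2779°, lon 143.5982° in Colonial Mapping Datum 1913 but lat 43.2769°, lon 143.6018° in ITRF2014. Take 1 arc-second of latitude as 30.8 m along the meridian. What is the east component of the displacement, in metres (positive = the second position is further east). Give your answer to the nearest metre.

ΔE = 291 m

Δφ = 43.2769° − 43.2779° = -0.0010°; Δλ = 143.6018° − 143.5982° = +0.0036°.
1° of latitude = 3600 × 30.80 = 110880 m.
ΔN = Δφ × 110880 = -110.9 m; ΔE = Δλ × 110880 × cos(43.2779°) = +0.0036 × 110880 × 0.728037 = 290.6 m.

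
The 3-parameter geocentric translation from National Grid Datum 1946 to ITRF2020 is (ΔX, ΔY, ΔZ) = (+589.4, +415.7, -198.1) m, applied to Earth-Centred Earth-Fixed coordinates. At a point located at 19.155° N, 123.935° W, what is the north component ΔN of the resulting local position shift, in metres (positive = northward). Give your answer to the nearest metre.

The local north axis is (−sin φ cos λ, −sin φ sin λ, cos φ), giving ΔN = 107.964 + 113.168 − 187.132 = 34.00 m.

ΔN = 34 m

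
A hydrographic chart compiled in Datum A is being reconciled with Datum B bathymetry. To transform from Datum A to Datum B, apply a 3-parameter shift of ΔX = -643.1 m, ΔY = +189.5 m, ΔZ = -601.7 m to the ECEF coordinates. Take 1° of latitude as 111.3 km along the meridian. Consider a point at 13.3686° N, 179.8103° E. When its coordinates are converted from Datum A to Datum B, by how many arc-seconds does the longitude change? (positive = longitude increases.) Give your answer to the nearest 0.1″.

sin φ = 0.231215, cos φ = 0.972903, sin λ = 0.003311, cos λ = -0.999995.
East component: ΔE = −sin λ·ΔX + cos λ·ΔY = −(0.003311)(-643.1) + (-0.999995)(189.5) = -187.37 m.
1° of latitude spans 111300 m; at latitude φ, 1° of longitude spans that × cos φ = 108284.1 m, so Δλ = -187.37 / 108284.1 × 3600 = -6.229″.

Δλ = -6.2″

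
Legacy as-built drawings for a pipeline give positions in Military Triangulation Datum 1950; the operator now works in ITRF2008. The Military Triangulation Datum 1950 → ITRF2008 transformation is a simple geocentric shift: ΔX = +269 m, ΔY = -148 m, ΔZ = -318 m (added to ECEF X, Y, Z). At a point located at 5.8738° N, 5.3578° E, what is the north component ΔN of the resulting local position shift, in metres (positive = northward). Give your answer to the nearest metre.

At φ = 5.8738°, λ = 5.3578°: sin φ = 0.102338, cos φ = 0.994750, sin λ = 0.093375, cos λ = 0.995631.
ΔN = −sin φ cos λ·ΔX − sin φ sin λ·ΔY + cos φ·ΔZ = −(0.102338)(0.995631)(269) − (0.102338)(0.093375)(-148) + (0.994750)(-318) = -342.32 m.

ΔN = -342 m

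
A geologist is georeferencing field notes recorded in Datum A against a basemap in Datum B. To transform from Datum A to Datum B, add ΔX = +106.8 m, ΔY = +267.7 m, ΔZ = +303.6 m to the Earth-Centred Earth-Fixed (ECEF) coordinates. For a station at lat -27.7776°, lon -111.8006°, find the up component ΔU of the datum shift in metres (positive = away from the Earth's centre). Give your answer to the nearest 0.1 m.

The local up (radial) axis is (cos φ cos λ, cos φ sin λ, sin φ), giving ΔU = -35.092 − 219.912 − 141.490 = -396.49 m.

ΔU = -396.5 m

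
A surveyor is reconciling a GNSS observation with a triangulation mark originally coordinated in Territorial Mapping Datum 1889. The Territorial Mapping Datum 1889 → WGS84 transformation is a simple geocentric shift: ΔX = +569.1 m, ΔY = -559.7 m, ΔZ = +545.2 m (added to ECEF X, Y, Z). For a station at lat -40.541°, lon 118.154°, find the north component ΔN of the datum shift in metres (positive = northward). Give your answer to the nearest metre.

The local north axis is (−sin φ cos λ, −sin φ sin λ, cos φ), giving ΔN = -174.540 − 320.757 + 414.320 = -80.98 m.

ΔN = -81 m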